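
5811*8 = 46488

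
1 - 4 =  - 3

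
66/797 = 66/797 =0.08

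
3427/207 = 16 + 5/9=16.56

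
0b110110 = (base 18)30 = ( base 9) 60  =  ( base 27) 20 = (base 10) 54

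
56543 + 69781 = 126324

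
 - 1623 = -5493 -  - 3870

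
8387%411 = 167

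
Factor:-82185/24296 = - 2^( - 3)*3^1*5^1*3037^( - 1 )*5479^1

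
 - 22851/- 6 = 3808+ 1/2= 3808.50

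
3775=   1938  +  1837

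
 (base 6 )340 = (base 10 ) 132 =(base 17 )7D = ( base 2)10000100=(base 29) 4G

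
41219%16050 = 9119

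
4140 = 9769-5629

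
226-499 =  - 273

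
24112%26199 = 24112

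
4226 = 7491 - 3265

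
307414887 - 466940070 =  - 159525183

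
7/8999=7/8999=0.00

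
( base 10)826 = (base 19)259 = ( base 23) 1CL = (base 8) 1472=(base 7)2260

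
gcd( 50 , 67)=1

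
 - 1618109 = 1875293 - 3493402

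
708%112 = 36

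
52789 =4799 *11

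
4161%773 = 296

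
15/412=15/412 = 0.04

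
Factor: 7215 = 3^1*5^1*13^1*37^1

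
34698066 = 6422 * 5403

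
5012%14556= 5012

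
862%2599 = 862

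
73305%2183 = 1266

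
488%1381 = 488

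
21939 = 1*21939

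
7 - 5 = 2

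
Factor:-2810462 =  - 2^1*23^1 * 107^1*571^1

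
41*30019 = 1230779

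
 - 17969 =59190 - 77159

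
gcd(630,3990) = 210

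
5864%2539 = 786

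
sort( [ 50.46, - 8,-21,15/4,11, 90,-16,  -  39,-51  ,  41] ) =[-51, - 39, - 21, - 16,-8,  15/4,  11,41,50.46, 90] 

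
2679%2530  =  149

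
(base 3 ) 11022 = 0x74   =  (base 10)116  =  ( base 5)431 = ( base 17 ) 6e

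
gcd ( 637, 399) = 7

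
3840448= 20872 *184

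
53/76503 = 53/76503 = 0.00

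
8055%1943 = 283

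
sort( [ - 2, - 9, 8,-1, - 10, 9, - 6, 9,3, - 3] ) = [ - 10, - 9, - 6, - 3, - 2, - 1, 3, 8, 9, 9]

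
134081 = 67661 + 66420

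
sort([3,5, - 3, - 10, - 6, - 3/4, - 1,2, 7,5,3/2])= [ - 10, - 6, - 3, - 1, - 3/4, 3/2,2,3, 5,5, 7]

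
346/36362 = 173/18181 = 0.01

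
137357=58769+78588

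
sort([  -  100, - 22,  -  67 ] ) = [ - 100,- 67, - 22]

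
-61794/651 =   -  95 + 17/217 = - 94.92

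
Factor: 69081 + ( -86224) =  - 7^1*31^1*79^1 = -17143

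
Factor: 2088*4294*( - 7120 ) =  - 63837008640 =- 2^8 *3^2*5^1*19^1*29^1*89^1 * 113^1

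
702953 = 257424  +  445529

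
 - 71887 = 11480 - 83367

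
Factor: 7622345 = 5^1  *1524469^1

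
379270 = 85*4462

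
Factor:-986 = - 2^1*17^1*29^1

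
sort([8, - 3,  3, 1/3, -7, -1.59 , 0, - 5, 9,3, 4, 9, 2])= [ - 7, - 5 , - 3,  -  1.59, 0, 1/3, 2 , 3, 3 , 4 , 8, 9, 9 ] 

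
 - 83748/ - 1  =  83748 + 0/1 = 83748.00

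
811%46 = 29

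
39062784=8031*4864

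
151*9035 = 1364285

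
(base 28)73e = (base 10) 5586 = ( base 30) 666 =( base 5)134321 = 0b1010111010010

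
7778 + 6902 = 14680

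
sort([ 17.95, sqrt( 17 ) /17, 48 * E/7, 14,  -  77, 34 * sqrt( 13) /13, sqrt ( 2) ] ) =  [ - 77, sqrt(17)/17,sqrt(2),34 * sqrt (13) /13,14,17.95, 48*E/7]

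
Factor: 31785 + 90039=121824 = 2^5 *3^4*47^1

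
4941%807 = 99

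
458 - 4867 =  - 4409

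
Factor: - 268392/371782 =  - 636/881 = -2^2*3^1*53^1*881^(-1 )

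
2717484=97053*28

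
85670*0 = 0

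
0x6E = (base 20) 5A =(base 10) 110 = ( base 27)42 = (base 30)3K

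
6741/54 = 749/6 = 124.83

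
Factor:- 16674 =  - 2^1*3^1 * 7^1*397^1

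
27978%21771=6207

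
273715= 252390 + 21325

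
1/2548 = 1/2548  =  0.00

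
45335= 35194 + 10141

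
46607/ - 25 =-1865 + 18/25= - 1864.28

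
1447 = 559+888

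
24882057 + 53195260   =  78077317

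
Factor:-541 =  - 541^1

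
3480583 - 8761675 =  - 5281092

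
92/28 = 23/7 = 3.29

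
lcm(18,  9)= 18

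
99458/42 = 2368  +  1/21 = 2368.05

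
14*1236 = 17304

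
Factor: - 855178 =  -2^1*41^1*10429^1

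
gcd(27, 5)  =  1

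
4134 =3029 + 1105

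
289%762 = 289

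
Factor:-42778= - 2^1*73^1*293^1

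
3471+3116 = 6587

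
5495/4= 1373 + 3/4  =  1373.75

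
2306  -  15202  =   - 12896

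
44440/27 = 44440/27 = 1645.93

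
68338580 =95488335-27149755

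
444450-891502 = -447052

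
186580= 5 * 37316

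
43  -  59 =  - 16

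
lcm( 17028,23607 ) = 1038708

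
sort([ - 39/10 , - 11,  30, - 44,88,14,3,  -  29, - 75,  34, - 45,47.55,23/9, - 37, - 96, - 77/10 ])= [  -  96, - 75,-45, - 44, - 37, - 29, - 11, - 77/10,  -  39/10, 23/9,3, 14, 30,34,47.55,  88]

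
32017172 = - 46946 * ( - 682)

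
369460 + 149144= 518604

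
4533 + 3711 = 8244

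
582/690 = 97/115 = 0.84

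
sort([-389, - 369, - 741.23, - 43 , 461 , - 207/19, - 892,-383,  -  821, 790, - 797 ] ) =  [ - 892, - 821, - 797, - 741.23, - 389, - 383, - 369, - 43, - 207/19, 461,790 ] 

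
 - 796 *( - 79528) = 63304288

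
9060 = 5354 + 3706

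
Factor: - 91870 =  - 2^1*5^1 * 9187^1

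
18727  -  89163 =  - 70436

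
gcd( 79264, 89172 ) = 9908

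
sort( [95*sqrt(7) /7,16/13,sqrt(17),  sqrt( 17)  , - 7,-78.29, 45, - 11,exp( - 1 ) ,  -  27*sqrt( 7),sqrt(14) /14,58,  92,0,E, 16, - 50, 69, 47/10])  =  [ - 78.29, - 27 * sqrt( 7 ),-50, - 11 , - 7,  0,  sqrt( 14) /14,exp( - 1), 16/13, E, sqrt( 17 ) , sqrt( 17 ),47/10, 16,95*sqrt( 7 )/7,  45, 58 , 69, 92 ] 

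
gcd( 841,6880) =1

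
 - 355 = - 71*5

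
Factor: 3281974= 2^1*37^1*44351^1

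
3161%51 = 50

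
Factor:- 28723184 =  - 2^4*7^1 * 337^1*761^1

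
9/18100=9/18100= 0.00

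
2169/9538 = 2169/9538= 0.23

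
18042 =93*194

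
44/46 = 22/23  =  0.96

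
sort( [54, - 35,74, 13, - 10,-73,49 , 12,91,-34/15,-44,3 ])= [ - 73,-44, - 35, - 10,-34/15, 3 , 12,13,49,54,74, 91] 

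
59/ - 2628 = - 59/2628=- 0.02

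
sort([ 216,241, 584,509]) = [ 216,  241,  509,  584] 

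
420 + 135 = 555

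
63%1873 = 63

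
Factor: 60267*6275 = 378175425= 3^1*5^2*251^1*20089^1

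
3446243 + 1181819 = 4628062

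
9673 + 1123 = 10796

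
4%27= 4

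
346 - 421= - 75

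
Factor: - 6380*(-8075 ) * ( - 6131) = -315859923500 = - 2^2 * 5^3*11^1*17^1*19^1*29^1*6131^1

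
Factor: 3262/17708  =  2^( - 1)*7^1*19^( - 1) = 7/38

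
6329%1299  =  1133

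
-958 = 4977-5935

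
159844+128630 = 288474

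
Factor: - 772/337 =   -  2^2 * 193^1* 337^( - 1) 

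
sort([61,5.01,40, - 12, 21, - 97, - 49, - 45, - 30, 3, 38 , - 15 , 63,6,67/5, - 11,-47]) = [ - 97,-49, - 47, - 45, - 30,-15,-12,-11,3, 5.01, 6,67/5,21,38,40,61,63]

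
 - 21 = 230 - 251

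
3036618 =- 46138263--49174881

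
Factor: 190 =2^1*5^1*19^1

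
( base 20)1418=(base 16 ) 259C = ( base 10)9628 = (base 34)8B6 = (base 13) 44c8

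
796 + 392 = 1188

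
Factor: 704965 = 5^1*277^1*509^1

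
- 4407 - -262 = -4145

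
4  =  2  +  2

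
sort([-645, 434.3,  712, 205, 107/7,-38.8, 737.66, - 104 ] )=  [ - 645,-104, - 38.8, 107/7,  205, 434.3, 712 , 737.66 ] 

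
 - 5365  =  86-5451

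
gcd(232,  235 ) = 1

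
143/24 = 5 + 23/24 = 5.96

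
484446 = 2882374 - 2397928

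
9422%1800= 422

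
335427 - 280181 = 55246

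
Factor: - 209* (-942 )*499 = 2^1*3^1*11^1*19^1*157^1*499^1= 98242122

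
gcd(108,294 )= 6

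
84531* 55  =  4649205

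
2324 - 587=1737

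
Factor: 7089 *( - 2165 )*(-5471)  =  83967184635 =3^1 * 5^1*17^1*139^1 *433^1 * 5471^1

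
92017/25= 3680 + 17/25=3680.68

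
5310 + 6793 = 12103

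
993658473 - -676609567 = 1670268040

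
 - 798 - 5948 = -6746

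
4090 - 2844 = 1246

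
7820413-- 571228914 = 579049327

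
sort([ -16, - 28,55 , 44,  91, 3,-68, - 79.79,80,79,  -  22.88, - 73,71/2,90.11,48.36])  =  [ - 79.79, - 73, - 68, - 28 , - 22.88 , - 16 , 3,71/2,44, 48.36,55,79,80, 90.11,91]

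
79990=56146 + 23844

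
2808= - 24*( - 117)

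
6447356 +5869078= 12316434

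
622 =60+562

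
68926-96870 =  - 27944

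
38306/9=4256 + 2/9 = 4256.22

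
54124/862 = 62 +340/431 = 62.79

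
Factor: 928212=2^2*3^1*77351^1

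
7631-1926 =5705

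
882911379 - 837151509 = 45759870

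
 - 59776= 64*( - 934) 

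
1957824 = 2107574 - 149750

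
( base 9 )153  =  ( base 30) 49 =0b10000001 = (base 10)129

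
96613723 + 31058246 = 127671969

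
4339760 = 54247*80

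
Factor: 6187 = 23^1*269^1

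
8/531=8/531 = 0.02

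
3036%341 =308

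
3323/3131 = 3323/3131 = 1.06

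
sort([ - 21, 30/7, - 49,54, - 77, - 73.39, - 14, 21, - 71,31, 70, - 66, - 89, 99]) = [ - 89, - 77, - 73.39, - 71 , - 66, - 49,-21, - 14,30/7,21,31,54, 70, 99]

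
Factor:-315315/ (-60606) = 385/74= 2^( - 1)*5^1*7^1*11^1*37^(-1)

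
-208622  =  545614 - 754236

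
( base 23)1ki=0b1111101111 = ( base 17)384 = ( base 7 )2636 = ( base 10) 1007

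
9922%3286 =64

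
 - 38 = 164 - 202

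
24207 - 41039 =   -  16832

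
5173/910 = 5 + 89/130 = 5.68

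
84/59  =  84/59=1.42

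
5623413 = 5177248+446165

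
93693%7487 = 3849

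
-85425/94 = -85425/94 = - 908.78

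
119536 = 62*1928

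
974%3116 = 974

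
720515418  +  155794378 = 876309796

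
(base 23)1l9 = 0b1111111101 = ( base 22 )229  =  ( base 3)1101211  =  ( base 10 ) 1021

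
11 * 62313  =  685443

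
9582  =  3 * 3194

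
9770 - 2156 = 7614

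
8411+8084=16495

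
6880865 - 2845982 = 4034883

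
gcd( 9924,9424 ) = 4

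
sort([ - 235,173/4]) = [ - 235,173/4 ] 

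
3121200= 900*3468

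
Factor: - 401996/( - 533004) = 100499/133251 = 3^( - 1 )*7^3*293^1*44417^( - 1) 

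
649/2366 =649/2366=0.27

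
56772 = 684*83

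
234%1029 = 234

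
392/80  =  49/10 = 4.90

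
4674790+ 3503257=8178047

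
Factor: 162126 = 2^1 *3^2 *9007^1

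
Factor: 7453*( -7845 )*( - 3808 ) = 2^5*3^1*5^1* 7^1 * 17^1 * 29^1  *257^1 *523^1 = 222649133280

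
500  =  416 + 84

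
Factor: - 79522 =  - 2^1*39761^1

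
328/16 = 20 + 1/2 = 20.50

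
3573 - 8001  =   - 4428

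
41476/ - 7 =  - 5926+6/7 = - 5925.14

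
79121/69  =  1146 + 47/69  =  1146.68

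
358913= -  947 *( - 379)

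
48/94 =24/47  =  0.51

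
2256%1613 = 643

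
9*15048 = 135432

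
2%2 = 0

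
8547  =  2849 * 3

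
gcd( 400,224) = 16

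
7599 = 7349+250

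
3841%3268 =573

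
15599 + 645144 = 660743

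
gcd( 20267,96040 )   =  1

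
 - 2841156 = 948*( - 2997)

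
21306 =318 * 67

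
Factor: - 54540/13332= - 3^2*5^1*11^( - 1) = - 45/11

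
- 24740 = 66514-91254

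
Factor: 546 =2^1 *3^1 * 7^1* 13^1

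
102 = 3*34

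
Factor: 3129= 3^1*7^1*149^1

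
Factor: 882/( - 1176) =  - 3/4  =  - 2^ ( - 2)*3^1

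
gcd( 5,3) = 1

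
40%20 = 0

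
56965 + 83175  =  140140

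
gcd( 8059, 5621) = 1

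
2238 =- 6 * ( - 373)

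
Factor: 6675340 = 2^2*5^1  *  7^1*47681^1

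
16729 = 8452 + 8277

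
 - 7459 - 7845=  - 15304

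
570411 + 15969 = 586380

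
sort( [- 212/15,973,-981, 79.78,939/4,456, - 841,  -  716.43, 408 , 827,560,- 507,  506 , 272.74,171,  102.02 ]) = [ - 981,-841, - 716.43,-507, - 212/15,79.78,102.02, 171,939/4 , 272.74,408,456,506,560,827, 973]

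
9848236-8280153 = 1568083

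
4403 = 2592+1811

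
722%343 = 36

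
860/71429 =860/71429 = 0.01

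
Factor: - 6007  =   -6007^1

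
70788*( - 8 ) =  - 566304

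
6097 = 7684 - 1587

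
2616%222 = 174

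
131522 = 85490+46032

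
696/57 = 232/19  =  12.21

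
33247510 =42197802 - 8950292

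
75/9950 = 3/398 = 0.01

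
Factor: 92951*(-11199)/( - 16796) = 2^ ( - 2 )*3^1*13^( - 1)*17^( - 1)*19^( - 1) * 3733^1*92951^1=1040958249/16796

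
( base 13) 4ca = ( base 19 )266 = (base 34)oq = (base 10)842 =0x34A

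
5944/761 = 7 + 617/761 = 7.81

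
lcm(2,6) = 6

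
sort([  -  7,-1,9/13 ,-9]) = [ - 9, - 7,-1, 9/13]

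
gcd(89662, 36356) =2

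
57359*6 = 344154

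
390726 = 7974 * 49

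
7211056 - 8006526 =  - 795470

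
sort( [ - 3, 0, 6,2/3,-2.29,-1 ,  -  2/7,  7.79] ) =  [- 3, - 2.29, - 1 ,- 2/7,0, 2/3  ,  6, 7.79]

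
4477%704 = 253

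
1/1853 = 1/1853 = 0.00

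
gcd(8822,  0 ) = 8822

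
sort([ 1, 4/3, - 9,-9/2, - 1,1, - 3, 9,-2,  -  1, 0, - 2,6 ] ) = [ - 9 , - 9/2, - 3, - 2, - 2, - 1,-1, 0, 1, 1,4/3,6,9]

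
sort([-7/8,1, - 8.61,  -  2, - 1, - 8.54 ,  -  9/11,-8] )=[ - 8.61, - 8.54, - 8, - 2 ,  -  1,  -  7/8,-9/11, 1]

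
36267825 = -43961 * (-825) 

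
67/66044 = 67/66044 = 0.00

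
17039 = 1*17039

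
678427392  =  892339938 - 213912546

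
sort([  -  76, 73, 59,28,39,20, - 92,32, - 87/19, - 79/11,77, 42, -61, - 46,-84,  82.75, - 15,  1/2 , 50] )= [ - 92, - 84, -76,-61, - 46, - 15, - 79/11, - 87/19, 1/2,20 , 28,32, 39, 42,  50, 59,73,77, 82.75] 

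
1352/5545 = 1352/5545 = 0.24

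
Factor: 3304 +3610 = 6914 = 2^1*3457^1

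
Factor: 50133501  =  3^2*11^1*349^1*1451^1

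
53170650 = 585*90890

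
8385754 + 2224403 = 10610157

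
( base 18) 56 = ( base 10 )96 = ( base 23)44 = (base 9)116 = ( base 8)140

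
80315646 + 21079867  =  101395513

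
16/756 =4/189 = 0.02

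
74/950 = 37/475 =0.08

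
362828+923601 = 1286429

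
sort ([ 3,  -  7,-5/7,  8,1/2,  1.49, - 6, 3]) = [ - 7,- 6, - 5/7,1/2, 1.49, 3, 3,8]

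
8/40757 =8/40757  =  0.00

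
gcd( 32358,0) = 32358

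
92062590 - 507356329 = -415293739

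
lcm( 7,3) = 21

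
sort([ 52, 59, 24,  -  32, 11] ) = [-32, 11, 24, 52,59] 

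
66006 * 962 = 63497772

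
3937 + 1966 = 5903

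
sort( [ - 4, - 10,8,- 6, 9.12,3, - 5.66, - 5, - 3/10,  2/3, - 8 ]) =[- 10, - 8, - 6, - 5.66, - 5, - 4, - 3/10, 2/3, 3,8 , 9.12 ]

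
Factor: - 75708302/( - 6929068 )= 37854151/3464534 =2^( - 1 ) * 1732267^(-1)*37854151^1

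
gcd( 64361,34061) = 1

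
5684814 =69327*82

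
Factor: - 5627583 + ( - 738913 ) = -2^5*198953^1 = -6366496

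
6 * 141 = 846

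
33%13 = 7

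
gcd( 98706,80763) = 3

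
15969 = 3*5323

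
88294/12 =44147/6= 7357.83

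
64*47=3008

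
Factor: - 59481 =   -  3^3*2203^1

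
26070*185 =4822950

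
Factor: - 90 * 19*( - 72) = 123120 = 2^4 * 3^4*5^1*19^1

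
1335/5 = 267= 267.00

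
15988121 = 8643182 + 7344939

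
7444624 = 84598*88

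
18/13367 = 18/13367 = 0.00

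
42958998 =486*88393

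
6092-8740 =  - 2648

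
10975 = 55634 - 44659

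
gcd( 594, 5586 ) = 6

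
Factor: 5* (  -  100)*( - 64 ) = 32000 = 2^8*5^3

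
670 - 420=250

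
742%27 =13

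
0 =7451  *0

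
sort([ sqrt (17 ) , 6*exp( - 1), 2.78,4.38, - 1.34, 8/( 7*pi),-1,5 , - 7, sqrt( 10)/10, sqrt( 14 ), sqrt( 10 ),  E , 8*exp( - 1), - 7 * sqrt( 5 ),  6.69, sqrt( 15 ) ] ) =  [ - 7* sqrt( 5), - 7, - 1.34,-1,sqrt(10 )/10 , 8/(7 * pi ),6*exp( - 1),E , 2.78 , 8*exp ( - 1),sqrt( 10),  sqrt( 14 ), sqrt( 15),sqrt ( 17 ) , 4.38,5,6.69]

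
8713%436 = 429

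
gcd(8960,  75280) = 80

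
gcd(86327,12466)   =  1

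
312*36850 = 11497200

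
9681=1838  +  7843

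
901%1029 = 901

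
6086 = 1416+4670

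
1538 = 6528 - 4990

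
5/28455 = 1/5691=0.00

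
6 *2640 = 15840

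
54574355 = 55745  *979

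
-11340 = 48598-59938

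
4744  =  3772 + 972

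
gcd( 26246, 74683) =1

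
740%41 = 2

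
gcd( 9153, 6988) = 1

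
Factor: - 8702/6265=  - 2^1 * 5^ ( - 1)*7^(-1)*19^1*179^( - 1 )*229^1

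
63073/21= 3003 + 10/21 = 3003.48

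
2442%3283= 2442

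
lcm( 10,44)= 220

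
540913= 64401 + 476512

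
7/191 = 7/191 = 0.04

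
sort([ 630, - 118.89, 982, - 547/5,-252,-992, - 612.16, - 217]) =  [ - 992, - 612.16,-252, - 217, - 118.89, - 547/5,630,  982]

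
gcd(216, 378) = 54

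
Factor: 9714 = 2^1*3^1*1619^1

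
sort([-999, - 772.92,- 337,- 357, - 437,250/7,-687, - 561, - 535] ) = [ - 999, - 772.92,-687, - 561, -535 , - 437, - 357,-337, 250/7]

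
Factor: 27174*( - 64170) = -1743755580 = - 2^2*3^3 * 5^1*7^1*23^1*31^1*647^1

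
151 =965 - 814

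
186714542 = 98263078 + 88451464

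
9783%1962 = 1935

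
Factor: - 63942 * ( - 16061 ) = 2^1*3^1*10657^1 *16061^1 = 1026972462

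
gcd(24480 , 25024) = 544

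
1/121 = 1/121 = 0.01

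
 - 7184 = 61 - 7245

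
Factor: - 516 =  -  2^2*3^1*43^1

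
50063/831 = 50063/831  =  60.24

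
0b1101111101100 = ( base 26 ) aeo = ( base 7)26561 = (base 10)7148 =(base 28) 938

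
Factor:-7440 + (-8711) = -16151 = - 31^1*521^1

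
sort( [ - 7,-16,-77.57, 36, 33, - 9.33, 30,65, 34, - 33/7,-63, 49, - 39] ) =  [ - 77.57, - 63 , - 39, - 16,-9.33, - 7, - 33/7,30, 33,  34, 36,49 , 65 ]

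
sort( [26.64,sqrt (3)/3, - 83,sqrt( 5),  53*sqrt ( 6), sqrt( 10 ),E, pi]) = [  -  83, sqrt( 3 )/3,sqrt( 5),  E , pi, sqrt(10), 26.64, 53*sqrt(6 ) ] 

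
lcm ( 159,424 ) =1272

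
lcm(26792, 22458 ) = 1527144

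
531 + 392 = 923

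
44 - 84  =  -40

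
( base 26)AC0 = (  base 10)7072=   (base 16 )1ba0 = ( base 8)15640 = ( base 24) C6G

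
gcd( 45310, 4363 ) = 1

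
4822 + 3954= 8776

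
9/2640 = 3/880 = 0.00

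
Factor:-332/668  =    -  83/167= -  83^1 * 167^ (  -  1 )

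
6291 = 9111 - 2820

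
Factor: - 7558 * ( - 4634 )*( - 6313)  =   - 2^2 * 7^1*59^1*107^1*331^1 * 3779^1 = -  221105072636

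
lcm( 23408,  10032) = 70224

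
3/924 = 1/308 = 0.00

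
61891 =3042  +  58849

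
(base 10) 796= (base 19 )23h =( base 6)3404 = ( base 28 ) 10c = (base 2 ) 1100011100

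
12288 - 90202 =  - 77914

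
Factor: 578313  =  3^3*21419^1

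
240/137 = 240/137 = 1.75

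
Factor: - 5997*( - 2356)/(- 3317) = -455772/107=   - 2^2*3^1 * 19^1*107^( - 1)*1999^1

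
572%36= 32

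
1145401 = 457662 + 687739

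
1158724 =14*82766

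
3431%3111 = 320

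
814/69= 814/69 = 11.80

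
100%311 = 100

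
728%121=2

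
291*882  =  256662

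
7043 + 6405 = 13448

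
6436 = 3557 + 2879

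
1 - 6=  -5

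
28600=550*52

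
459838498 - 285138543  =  174699955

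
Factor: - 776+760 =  - 16= - 2^4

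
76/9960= 19/2490 =0.01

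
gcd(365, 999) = 1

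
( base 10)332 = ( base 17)129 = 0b101001100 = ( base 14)19A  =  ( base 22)f2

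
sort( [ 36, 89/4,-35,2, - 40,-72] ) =[-72, - 40,-35,2 , 89/4,36] 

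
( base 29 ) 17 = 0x24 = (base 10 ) 36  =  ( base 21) 1F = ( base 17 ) 22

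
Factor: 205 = 5^1 * 41^1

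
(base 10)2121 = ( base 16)849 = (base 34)1SD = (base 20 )561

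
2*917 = 1834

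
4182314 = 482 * 8677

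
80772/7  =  80772/7=11538.86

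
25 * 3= 75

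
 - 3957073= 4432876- 8389949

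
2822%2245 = 577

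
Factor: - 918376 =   -  2^3*114797^1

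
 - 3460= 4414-7874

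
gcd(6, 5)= 1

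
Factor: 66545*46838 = 2^1 *5^1*11^1*2129^1*13309^1 = 3116834710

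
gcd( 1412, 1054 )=2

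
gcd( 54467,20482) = 7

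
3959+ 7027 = 10986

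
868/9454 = 434/4727 = 0.09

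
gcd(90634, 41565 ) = 1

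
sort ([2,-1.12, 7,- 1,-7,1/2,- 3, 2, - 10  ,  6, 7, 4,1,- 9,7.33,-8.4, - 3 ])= [ - 10, - 9,- 8.4, - 7, - 3, -3, - 1.12, - 1, 1/2,1,2,2, 4,6,  7,7,7.33]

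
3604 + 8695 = 12299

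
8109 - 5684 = 2425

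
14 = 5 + 9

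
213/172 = 213/172 = 1.24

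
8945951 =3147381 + 5798570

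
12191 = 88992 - 76801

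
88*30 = 2640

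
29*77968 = 2261072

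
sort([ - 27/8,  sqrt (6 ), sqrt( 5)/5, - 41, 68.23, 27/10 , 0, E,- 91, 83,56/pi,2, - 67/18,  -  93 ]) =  [ - 93,  -  91, - 41,-67/18, - 27/8,0,  sqrt(5 )/5, 2,sqrt( 6), 27/10, E, 56/pi,68.23, 83]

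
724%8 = 4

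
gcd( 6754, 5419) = 1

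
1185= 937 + 248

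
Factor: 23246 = 2^1  *  59^1*197^1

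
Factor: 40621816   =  2^3*41^1 * 271^1*457^1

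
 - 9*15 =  - 135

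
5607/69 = 81 + 6/23   =  81.26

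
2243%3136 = 2243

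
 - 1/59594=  - 1 + 59593/59594 = - 0.00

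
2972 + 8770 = 11742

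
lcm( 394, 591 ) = 1182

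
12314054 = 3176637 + 9137417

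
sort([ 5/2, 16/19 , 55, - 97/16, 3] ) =[ - 97/16, 16/19,5/2,3, 55] 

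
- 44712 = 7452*( - 6) 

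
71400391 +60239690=131640081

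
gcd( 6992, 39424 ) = 16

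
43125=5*8625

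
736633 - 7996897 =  - 7260264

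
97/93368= 97/93368=0.00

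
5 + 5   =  10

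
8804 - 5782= 3022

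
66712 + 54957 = 121669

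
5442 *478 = 2601276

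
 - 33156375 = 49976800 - 83133175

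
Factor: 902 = 2^1*11^1*41^1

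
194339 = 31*6269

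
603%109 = 58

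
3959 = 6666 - 2707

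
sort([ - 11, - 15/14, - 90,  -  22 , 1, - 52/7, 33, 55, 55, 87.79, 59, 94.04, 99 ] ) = [ - 90, - 22, - 11, - 52/7, - 15/14,1, 33, 55, 55,  59,  87.79,  94.04, 99 ] 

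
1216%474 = 268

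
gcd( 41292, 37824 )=12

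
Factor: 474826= 2^1*11^1*113^1 *191^1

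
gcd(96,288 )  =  96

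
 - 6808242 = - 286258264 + 279450022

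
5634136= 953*5912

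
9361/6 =1560 + 1/6 = 1560.17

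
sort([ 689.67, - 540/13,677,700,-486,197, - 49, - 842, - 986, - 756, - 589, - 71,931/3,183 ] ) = [ - 986, - 842, - 756 , - 589,  -  486, - 71  ,  -  49,-540/13,183, 197,931/3,677,689.67,700 ] 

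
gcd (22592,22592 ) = 22592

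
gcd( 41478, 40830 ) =6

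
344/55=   6 + 14/55= 6.25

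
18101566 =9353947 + 8747619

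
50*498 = 24900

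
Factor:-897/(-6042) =2^ ( - 1)*13^1*19^( - 1 )*23^1*53^( - 1 ) = 299/2014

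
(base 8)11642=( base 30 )5hg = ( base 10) 5026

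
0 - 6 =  - 6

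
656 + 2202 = 2858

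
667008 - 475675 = 191333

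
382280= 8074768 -7692488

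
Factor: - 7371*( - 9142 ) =2^1*3^4*7^2*13^1*653^1 = 67385682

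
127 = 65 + 62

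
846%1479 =846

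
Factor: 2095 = 5^1*419^1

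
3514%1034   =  412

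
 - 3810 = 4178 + - 7988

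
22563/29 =22563/29=778.03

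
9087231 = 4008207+5079024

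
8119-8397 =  - 278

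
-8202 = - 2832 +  - 5370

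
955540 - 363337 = 592203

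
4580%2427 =2153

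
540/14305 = 108/2861 = 0.04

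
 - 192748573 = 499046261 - 691794834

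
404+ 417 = 821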